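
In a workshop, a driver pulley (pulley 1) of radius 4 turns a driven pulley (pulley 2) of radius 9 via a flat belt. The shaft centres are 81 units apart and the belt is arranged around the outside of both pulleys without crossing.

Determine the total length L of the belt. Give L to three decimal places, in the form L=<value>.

open belt: β = asin((r2−r1)/C) = asin(5/81) = 3.5390°
wrap1 = π − 2β = 172.9219°
wrap2 = π + 2β = 187.0781°
tangent length = C·cosβ = 80.8455
L = r1·wrap1 + r2·wrap2 + 2·C·cosβ = 4·3.0181 + 9·3.2651 + 2·80.8455 = 203.1494

L=203.149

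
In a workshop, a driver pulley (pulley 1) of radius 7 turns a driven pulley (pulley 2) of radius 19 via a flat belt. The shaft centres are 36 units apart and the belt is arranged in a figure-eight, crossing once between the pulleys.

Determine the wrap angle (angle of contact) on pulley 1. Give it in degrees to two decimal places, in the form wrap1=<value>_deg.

crossed belt: β = asin((r1+r2)/C) = asin(26/36) = 46.2383°
wrap1 = wrap2 = π + 2β = 272.4765°

wrap1=272.48_deg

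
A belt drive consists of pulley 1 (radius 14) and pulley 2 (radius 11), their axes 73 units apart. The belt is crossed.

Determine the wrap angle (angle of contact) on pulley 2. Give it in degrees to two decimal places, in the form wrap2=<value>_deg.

wrap2=220.05_deg

crossed belt: β = asin((r1+r2)/C) = asin(25/73) = 20.0272°
wrap1 = wrap2 = π + 2β = 220.0543°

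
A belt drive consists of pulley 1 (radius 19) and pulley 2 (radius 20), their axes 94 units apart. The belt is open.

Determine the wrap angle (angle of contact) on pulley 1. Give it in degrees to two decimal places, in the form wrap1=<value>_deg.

open belt: β = asin((r2−r1)/C) = asin(1/94) = 0.6095°
wrap1 = π − 2β = 178.7809°
wrap2 = π + 2β = 181.2191°

wrap1=178.78_deg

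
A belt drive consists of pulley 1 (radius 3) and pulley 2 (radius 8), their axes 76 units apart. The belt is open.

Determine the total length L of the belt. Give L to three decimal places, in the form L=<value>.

L=186.887

open belt: β = asin((r2−r1)/C) = asin(5/76) = 3.7722°
wrap1 = π − 2β = 172.4556°
wrap2 = π + 2β = 187.5444°
tangent length = C·cosβ = 75.8353
L = r1·wrap1 + r2·wrap2 + 2·C·cosβ = 3·3.0099 + 8·3.2733 + 2·75.8353 = 186.8866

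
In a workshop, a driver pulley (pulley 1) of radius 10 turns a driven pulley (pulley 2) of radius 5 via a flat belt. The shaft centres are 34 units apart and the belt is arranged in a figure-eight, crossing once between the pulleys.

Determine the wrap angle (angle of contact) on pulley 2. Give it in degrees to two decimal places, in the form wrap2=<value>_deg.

wrap2=232.36_deg

crossed belt: β = asin((r1+r2)/C) = asin(15/34) = 26.1790°
wrap1 = wrap2 = π + 2β = 232.3579°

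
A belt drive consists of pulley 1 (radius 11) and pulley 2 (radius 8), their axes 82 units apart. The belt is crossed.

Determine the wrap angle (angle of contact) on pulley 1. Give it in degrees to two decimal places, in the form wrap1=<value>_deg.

crossed belt: β = asin((r1+r2)/C) = asin(19/82) = 13.3976°
wrap1 = wrap2 = π + 2β = 206.7952°

wrap1=206.80_deg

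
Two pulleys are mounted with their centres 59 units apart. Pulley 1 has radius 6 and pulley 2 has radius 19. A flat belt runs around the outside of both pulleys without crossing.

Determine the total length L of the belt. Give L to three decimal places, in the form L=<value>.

L=199.416

open belt: β = asin((r2−r1)/C) = asin(13/59) = 12.7289°
wrap1 = π − 2β = 154.5421°
wrap2 = π + 2β = 205.4579°
tangent length = C·cosβ = 57.5500
L = r1·wrap1 + r2·wrap2 + 2·C·cosβ = 6·2.6973 + 19·3.5859 + 2·57.5500 = 199.4160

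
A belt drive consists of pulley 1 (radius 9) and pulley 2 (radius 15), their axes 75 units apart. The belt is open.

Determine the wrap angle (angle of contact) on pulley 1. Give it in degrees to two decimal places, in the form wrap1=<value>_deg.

wrap1=170.82_deg

open belt: β = asin((r2−r1)/C) = asin(6/75) = 4.5886°
wrap1 = π − 2β = 170.8229°
wrap2 = π + 2β = 189.1771°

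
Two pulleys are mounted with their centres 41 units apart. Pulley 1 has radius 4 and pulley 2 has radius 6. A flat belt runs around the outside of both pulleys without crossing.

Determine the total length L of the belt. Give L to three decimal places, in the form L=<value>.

L=113.514

open belt: β = asin((r2−r1)/C) = asin(2/41) = 2.7960°
wrap1 = π − 2β = 174.4079°
wrap2 = π + 2β = 185.5921°
tangent length = C·cosβ = 40.9512
L = r1·wrap1 + r2·wrap2 + 2·C·cosβ = 4·3.0440 + 6·3.2392 + 2·40.9512 = 113.5135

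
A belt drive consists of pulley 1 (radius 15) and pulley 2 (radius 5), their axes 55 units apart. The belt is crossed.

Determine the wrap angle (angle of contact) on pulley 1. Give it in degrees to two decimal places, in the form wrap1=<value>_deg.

wrap1=222.65_deg

crossed belt: β = asin((r1+r2)/C) = asin(20/55) = 21.3237°
wrap1 = wrap2 = π + 2β = 222.6474°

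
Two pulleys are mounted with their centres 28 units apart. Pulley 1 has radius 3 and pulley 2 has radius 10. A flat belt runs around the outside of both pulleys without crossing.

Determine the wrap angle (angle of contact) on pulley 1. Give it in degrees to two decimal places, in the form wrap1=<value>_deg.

open belt: β = asin((r2−r1)/C) = asin(7/28) = 14.4775°
wrap1 = π − 2β = 151.0450°
wrap2 = π + 2β = 208.9550°

wrap1=151.04_deg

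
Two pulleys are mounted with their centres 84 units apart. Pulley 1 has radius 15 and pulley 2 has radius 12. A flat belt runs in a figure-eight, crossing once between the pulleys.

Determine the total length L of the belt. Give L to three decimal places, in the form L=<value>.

crossed belt: β = asin((r1+r2)/C) = asin(27/84) = 18.7493°
wrap1 = wrap2 = π + 2β = 217.4987°
tangent length = C·cosβ = 79.5424
L = (r1+r2)·wrap + 2·C·cosβ = 27·3.7961 + 2·79.5424 = 261.5787

L=261.579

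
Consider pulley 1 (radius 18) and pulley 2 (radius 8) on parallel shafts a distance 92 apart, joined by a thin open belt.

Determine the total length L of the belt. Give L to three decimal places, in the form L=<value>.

open belt: β = asin((r2−r1)/C) = asin(-10/92) = -6.2401°
wrap1 = π − 2β = 192.4803°
wrap2 = π + 2β = 167.5197°
tangent length = C·cosβ = 91.4549
L = r1·wrap1 + r2·wrap2 + 2·C·cosβ = 18·3.3594 + 8·2.9238 + 2·91.4549 = 266.7694

L=266.769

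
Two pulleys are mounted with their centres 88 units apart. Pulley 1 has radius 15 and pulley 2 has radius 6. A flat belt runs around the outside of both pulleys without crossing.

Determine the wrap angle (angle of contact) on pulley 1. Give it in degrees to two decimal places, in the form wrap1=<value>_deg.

wrap1=191.74_deg

open belt: β = asin((r2−r1)/C) = asin(-9/88) = -5.8701°
wrap1 = π − 2β = 191.7401°
wrap2 = π + 2β = 168.2599°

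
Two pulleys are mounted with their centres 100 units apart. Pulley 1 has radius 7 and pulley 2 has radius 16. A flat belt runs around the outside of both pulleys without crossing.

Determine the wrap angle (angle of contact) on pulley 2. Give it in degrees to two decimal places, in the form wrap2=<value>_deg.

open belt: β = asin((r2−r1)/C) = asin(9/100) = 5.1636°
wrap1 = π − 2β = 169.6728°
wrap2 = π + 2β = 190.3272°

wrap2=190.33_deg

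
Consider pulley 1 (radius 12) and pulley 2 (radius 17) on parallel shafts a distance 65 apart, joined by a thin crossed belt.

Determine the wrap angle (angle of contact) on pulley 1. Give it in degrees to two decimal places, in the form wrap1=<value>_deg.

crossed belt: β = asin((r1+r2)/C) = asin(29/65) = 26.4972°
wrap1 = wrap2 = π + 2β = 232.9944°

wrap1=232.99_deg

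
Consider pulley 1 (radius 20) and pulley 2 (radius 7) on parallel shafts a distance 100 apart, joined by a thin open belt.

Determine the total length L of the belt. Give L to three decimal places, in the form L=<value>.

open belt: β = asin((r2−r1)/C) = asin(-13/100) = -7.4696°
wrap1 = π − 2β = 194.9392°
wrap2 = π + 2β = 165.0608°
tangent length = C·cosβ = 99.1514
L = r1·wrap1 + r2·wrap2 + 2·C·cosβ = 20·3.4023 + 7·2.8809 + 2·99.1514 = 286.5154

L=286.515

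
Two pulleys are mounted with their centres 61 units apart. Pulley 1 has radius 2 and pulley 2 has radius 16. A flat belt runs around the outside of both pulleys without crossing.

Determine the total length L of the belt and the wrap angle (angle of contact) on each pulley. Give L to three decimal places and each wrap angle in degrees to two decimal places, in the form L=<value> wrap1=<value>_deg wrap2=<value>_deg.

open belt: β = asin((r2−r1)/C) = asin(14/61) = 13.2681°
wrap1 = π − 2β = 153.4638°
wrap2 = π + 2β = 206.5362°
tangent length = C·cosβ = 59.3717
L = r1·wrap1 + r2·wrap2 + 2·C·cosβ = 2·2.6784 + 16·3.6047 + 2·59.3717 = 181.7761

L=181.776 wrap1=153.46_deg wrap2=206.54_deg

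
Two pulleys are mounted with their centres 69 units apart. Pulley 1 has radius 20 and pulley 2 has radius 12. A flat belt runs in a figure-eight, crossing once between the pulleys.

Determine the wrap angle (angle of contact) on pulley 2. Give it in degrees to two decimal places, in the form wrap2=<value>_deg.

crossed belt: β = asin((r1+r2)/C) = asin(32/69) = 27.6305°
wrap1 = wrap2 = π + 2β = 235.2611°

wrap2=235.26_deg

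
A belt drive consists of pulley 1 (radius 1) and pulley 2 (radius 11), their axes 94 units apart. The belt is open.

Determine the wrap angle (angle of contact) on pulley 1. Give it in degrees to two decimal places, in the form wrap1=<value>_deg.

open belt: β = asin((r2−r1)/C) = asin(10/94) = 6.1069°
wrap1 = π − 2β = 167.7863°
wrap2 = π + 2β = 192.2137°

wrap1=167.79_deg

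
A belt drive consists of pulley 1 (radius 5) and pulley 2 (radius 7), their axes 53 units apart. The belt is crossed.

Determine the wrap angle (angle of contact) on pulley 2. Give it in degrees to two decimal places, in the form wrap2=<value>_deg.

crossed belt: β = asin((r1+r2)/C) = asin(12/53) = 13.0861°
wrap1 = wrap2 = π + 2β = 206.1722°

wrap2=206.17_deg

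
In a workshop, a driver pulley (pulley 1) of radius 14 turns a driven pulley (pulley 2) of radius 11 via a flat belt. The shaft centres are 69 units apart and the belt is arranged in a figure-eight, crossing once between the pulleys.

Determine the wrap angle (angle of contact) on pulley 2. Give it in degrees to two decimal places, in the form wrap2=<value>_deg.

wrap2=222.49_deg

crossed belt: β = asin((r1+r2)/C) = asin(25/69) = 21.2427°
wrap1 = wrap2 = π + 2β = 222.4853°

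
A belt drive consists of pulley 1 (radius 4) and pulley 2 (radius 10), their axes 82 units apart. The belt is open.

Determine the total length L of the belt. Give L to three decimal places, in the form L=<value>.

L=208.422

open belt: β = asin((r2−r1)/C) = asin(6/82) = 4.1961°
wrap1 = π − 2β = 171.6078°
wrap2 = π + 2β = 188.3922°
tangent length = C·cosβ = 81.7802
L = r1·wrap1 + r2·wrap2 + 2·C·cosβ = 4·2.9951 + 10·3.2881 + 2·81.7802 = 208.4215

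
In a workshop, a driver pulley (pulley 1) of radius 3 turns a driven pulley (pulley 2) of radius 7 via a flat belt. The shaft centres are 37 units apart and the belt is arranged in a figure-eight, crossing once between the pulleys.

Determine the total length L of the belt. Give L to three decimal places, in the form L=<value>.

L=108.135

crossed belt: β = asin((r1+r2)/C) = asin(10/37) = 15.6804°
wrap1 = wrap2 = π + 2β = 211.3607°
tangent length = C·cosβ = 35.6230
L = (r1+r2)·wrap + 2·C·cosβ = 10·3.6889 + 2·35.6230 = 108.1355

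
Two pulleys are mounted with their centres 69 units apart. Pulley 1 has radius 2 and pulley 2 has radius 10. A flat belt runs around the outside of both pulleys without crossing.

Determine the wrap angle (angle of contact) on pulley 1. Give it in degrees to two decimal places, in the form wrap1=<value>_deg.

open belt: β = asin((r2−r1)/C) = asin(8/69) = 6.6580°
wrap1 = π − 2β = 166.6841°
wrap2 = π + 2β = 193.3159°

wrap1=166.68_deg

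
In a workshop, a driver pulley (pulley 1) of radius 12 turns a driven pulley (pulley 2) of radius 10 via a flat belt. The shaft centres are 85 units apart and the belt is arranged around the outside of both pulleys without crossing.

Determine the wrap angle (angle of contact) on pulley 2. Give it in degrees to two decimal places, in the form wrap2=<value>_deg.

wrap2=177.30_deg

open belt: β = asin((r2−r1)/C) = asin(-2/85) = -1.3483°
wrap1 = π − 2β = 182.6965°
wrap2 = π + 2β = 177.3035°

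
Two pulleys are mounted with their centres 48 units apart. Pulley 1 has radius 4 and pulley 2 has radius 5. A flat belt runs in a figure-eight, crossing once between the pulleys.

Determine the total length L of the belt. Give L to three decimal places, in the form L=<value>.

crossed belt: β = asin((r1+r2)/C) = asin(9/48) = 10.8069°
wrap1 = wrap2 = π + 2β = 201.6138°
tangent length = C·cosβ = 47.1487
L = (r1+r2)·wrap + 2·C·cosβ = 9·3.5188 + 2·47.1487 = 125.9668

L=125.967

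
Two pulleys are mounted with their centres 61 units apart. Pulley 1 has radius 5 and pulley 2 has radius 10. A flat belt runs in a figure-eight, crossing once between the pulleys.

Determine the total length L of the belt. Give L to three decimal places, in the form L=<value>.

crossed belt: β = asin((r1+r2)/C) = asin(15/61) = 14.2351°
wrap1 = wrap2 = π + 2β = 208.4702°
tangent length = C·cosβ = 59.1270
L = (r1+r2)·wrap + 2·C·cosβ = 15·3.6385 + 2·59.1270 = 172.8313

L=172.831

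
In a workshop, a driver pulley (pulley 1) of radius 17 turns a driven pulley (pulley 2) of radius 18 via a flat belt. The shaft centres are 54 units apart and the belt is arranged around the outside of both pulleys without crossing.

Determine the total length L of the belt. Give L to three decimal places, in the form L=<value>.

L=217.974

open belt: β = asin((r2−r1)/C) = asin(1/54) = 1.0611°
wrap1 = π − 2β = 177.8778°
wrap2 = π + 2β = 182.1222°
tangent length = C·cosβ = 53.9907
L = r1·wrap1 + r2·wrap2 + 2·C·cosβ = 17·3.1046 + 18·3.1786 + 2·53.9907 = 217.9743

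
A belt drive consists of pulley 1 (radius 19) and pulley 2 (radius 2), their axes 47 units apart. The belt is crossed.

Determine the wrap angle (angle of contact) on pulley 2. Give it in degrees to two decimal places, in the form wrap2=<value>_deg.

crossed belt: β = asin((r1+r2)/C) = asin(21/47) = 26.5391°
wrap1 = wrap2 = π + 2β = 233.0782°

wrap2=233.08_deg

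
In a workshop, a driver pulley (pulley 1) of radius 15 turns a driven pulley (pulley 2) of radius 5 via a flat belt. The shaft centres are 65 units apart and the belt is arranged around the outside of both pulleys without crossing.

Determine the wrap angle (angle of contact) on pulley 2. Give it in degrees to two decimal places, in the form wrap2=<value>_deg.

wrap2=162.30_deg

open belt: β = asin((r2−r1)/C) = asin(-10/65) = -8.8499°
wrap1 = π − 2β = 197.6998°
wrap2 = π + 2β = 162.3002°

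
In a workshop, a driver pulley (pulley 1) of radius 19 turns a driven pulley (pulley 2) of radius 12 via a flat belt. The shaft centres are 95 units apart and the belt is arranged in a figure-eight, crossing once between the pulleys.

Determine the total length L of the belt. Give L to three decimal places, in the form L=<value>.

L=297.598

crossed belt: β = asin((r1+r2)/C) = asin(31/95) = 19.0453°
wrap1 = wrap2 = π + 2β = 218.0906°
tangent length = C·cosβ = 89.7998
L = (r1+r2)·wrap + 2·C·cosβ = 31·3.8064 + 2·89.7998 = 297.5979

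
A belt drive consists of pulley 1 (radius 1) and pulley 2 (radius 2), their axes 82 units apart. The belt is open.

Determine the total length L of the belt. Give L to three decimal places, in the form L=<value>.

L=173.437

open belt: β = asin((r2−r1)/C) = asin(1/82) = 0.6987°
wrap1 = π − 2β = 178.6025°
wrap2 = π + 2β = 181.3975°
tangent length = C·cosβ = 81.9939
L = r1·wrap1 + r2·wrap2 + 2·C·cosβ = 1·3.1172 + 2·3.1660 + 2·81.9939 = 173.4370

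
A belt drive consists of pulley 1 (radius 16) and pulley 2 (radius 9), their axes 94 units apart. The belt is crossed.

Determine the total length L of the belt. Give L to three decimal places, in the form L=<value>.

crossed belt: β = asin((r1+r2)/C) = asin(25/94) = 15.4239°
wrap1 = wrap2 = π + 2β = 210.8477°
tangent length = C·cosβ = 90.6146
L = (r1+r2)·wrap + 2·C·cosβ = 25·3.6800 + 2·90.6146 = 273.2288

L=273.229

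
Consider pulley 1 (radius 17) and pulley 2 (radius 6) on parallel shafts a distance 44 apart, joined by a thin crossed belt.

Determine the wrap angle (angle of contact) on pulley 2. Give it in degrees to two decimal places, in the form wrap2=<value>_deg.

crossed belt: β = asin((r1+r2)/C) = asin(23/44) = 31.5154°
wrap1 = wrap2 = π + 2β = 243.0307°

wrap2=243.03_deg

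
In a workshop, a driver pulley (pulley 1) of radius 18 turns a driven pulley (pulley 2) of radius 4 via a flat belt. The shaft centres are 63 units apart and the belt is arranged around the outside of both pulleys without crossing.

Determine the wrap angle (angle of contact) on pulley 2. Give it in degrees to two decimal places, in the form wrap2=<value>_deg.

open belt: β = asin((r2−r1)/C) = asin(-14/63) = -12.8396°
wrap1 = π − 2β = 205.6792°
wrap2 = π + 2β = 154.3208°

wrap2=154.32_deg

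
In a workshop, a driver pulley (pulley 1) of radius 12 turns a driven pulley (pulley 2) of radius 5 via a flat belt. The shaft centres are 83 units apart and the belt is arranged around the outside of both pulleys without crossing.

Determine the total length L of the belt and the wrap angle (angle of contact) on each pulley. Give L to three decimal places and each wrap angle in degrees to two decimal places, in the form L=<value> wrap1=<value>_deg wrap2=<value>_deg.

open belt: β = asin((r2−r1)/C) = asin(-7/83) = -4.8379°
wrap1 = π − 2β = 189.6758°
wrap2 = π + 2β = 170.3242°
tangent length = C·cosβ = 82.7043
L = r1·wrap1 + r2·wrap2 + 2·C·cosβ = 12·3.3105 + 5·2.9727 + 2·82.7043 = 219.9978

L=219.998 wrap1=189.68_deg wrap2=170.32_deg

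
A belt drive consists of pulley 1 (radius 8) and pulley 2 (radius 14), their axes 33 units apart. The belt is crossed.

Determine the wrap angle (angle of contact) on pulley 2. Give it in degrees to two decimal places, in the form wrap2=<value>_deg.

crossed belt: β = asin((r1+r2)/C) = asin(22/33) = 41.8103°
wrap1 = wrap2 = π + 2β = 263.6206°

wrap2=263.62_deg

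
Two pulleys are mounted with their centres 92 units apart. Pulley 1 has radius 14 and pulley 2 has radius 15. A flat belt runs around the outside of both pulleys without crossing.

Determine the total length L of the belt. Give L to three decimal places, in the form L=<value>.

L=275.117

open belt: β = asin((r2−r1)/C) = asin(1/92) = 0.6228°
wrap1 = π − 2β = 178.7544°
wrap2 = π + 2β = 181.2456°
tangent length = C·cosβ = 91.9946
L = r1·wrap1 + r2·wrap2 + 2·C·cosβ = 14·3.1199 + 15·3.1633 + 2·91.9946 = 275.1171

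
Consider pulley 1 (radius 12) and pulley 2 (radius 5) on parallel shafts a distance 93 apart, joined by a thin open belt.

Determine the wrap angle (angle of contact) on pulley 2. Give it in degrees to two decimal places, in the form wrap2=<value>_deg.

wrap2=171.37_deg

open belt: β = asin((r2−r1)/C) = asin(-7/93) = -4.3167°
wrap1 = π − 2β = 188.6333°
wrap2 = π + 2β = 171.3667°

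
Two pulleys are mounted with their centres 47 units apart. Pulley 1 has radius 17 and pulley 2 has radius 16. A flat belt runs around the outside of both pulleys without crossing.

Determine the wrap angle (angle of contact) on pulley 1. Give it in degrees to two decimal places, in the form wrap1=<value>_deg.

wrap1=182.44_deg

open belt: β = asin((r2−r1)/C) = asin(-1/47) = -1.2192°
wrap1 = π − 2β = 182.4383°
wrap2 = π + 2β = 177.5617°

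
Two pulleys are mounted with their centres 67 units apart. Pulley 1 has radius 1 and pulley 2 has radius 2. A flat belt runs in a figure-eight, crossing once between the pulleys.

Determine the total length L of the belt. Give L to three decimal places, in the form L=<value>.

L=143.559

crossed belt: β = asin((r1+r2)/C) = asin(3/67) = 2.5663°
wrap1 = wrap2 = π + 2β = 185.1327°
tangent length = C·cosβ = 66.9328
L = (r1+r2)·wrap + 2·C·cosβ = 3·3.2312 + 2·66.9328 = 143.5591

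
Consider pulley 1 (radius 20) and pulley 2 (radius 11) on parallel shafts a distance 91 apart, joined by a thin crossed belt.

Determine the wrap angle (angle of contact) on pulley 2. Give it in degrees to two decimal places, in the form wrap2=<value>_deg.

wrap2=219.83_deg

crossed belt: β = asin((r1+r2)/C) = asin(31/91) = 19.9170°
wrap1 = wrap2 = π + 2β = 219.8341°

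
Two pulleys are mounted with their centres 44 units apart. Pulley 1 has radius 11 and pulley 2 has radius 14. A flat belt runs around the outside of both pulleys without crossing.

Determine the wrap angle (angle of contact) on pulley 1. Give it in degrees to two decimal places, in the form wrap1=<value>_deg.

open belt: β = asin((r2−r1)/C) = asin(3/44) = 3.9096°
wrap1 = π − 2β = 172.1809°
wrap2 = π + 2β = 187.8191°

wrap1=172.18_deg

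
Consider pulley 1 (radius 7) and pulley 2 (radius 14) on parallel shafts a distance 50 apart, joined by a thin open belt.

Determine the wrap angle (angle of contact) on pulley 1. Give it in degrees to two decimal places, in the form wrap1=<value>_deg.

open belt: β = asin((r2−r1)/C) = asin(7/50) = 8.0478°
wrap1 = π − 2β = 163.9043°
wrap2 = π + 2β = 196.0957°

wrap1=163.90_deg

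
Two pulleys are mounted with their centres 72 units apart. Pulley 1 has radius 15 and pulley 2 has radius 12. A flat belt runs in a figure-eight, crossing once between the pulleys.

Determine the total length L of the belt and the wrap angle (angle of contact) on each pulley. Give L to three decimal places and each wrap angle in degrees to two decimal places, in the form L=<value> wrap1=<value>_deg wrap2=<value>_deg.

L=239.072 wrap1=224.05_deg wrap2=224.05_deg

crossed belt: β = asin((r1+r2)/C) = asin(27/72) = 22.0243°
wrap1 = wrap2 = π + 2β = 224.0486°
tangent length = C·cosβ = 66.7458
L = (r1+r2)·wrap + 2·C·cosβ = 27·3.9104 + 2·66.7458 = 239.0720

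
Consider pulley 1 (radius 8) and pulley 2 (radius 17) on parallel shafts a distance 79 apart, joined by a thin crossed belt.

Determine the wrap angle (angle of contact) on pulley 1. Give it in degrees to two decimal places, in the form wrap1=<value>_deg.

crossed belt: β = asin((r1+r2)/C) = asin(25/79) = 18.4487°
wrap1 = wrap2 = π + 2β = 216.8974°

wrap1=216.90_deg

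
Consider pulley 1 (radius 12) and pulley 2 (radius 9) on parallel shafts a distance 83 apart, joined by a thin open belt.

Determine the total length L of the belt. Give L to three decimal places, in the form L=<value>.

L=232.082

open belt: β = asin((r2−r1)/C) = asin(-3/83) = -2.0714°
wrap1 = π − 2β = 184.1428°
wrap2 = π + 2β = 175.8572°
tangent length = C·cosβ = 82.9458
L = r1·wrap1 + r2·wrap2 + 2·C·cosβ = 12·3.2139 + 9·3.0693 + 2·82.9458 = 232.0819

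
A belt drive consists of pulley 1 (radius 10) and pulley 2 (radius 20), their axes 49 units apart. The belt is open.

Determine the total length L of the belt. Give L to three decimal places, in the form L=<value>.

L=194.296

open belt: β = asin((r2−r1)/C) = asin(10/49) = 11.7757°
wrap1 = π − 2β = 156.4485°
wrap2 = π + 2β = 203.5515°
tangent length = C·cosβ = 47.9687
L = r1·wrap1 + r2·wrap2 + 2·C·cosβ = 10·2.7305 + 20·3.5526 + 2·47.9687 = 194.2958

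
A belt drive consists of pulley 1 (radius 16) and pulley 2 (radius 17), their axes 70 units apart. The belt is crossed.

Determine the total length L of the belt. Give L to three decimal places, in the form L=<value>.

L=259.539

crossed belt: β = asin((r1+r2)/C) = asin(33/70) = 28.1271°
wrap1 = wrap2 = π + 2β = 236.2541°
tangent length = C·cosβ = 61.7333
L = (r1+r2)·wrap + 2·C·cosβ = 33·4.1234 + 2·61.7333 = 259.5392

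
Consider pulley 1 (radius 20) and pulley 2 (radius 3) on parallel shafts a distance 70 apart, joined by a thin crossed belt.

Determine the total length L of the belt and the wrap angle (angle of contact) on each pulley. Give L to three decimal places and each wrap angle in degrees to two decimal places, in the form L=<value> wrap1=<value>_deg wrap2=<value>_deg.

L=219.884 wrap1=218.36_deg wrap2=218.36_deg

crossed belt: β = asin((r1+r2)/C) = asin(23/70) = 19.1821°
wrap1 = wrap2 = π + 2β = 218.3642°
tangent length = C·cosβ = 66.1135
L = (r1+r2)·wrap + 2·C·cosβ = 23·3.8112 + 2·66.1135 = 219.8841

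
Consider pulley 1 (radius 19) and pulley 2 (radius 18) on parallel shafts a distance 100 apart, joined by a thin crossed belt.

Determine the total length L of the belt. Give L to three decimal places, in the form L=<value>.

L=330.092

crossed belt: β = asin((r1+r2)/C) = asin(37/100) = 21.7156°
wrap1 = wrap2 = π + 2β = 223.4312°
tangent length = C·cosβ = 92.9032
L = (r1+r2)·wrap + 2·C·cosβ = 37·3.8996 + 2·92.9032 = 330.0919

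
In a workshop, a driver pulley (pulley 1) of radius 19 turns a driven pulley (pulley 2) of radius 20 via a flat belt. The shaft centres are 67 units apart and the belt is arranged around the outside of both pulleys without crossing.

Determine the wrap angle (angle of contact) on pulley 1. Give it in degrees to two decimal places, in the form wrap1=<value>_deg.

open belt: β = asin((r2−r1)/C) = asin(1/67) = 0.8552°
wrap1 = π − 2β = 178.2896°
wrap2 = π + 2β = 181.7104°

wrap1=178.29_deg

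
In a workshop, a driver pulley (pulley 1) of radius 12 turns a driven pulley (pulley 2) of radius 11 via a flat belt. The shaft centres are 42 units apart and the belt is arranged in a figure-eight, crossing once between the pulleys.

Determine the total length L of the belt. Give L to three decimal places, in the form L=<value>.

L=169.200

crossed belt: β = asin((r1+r2)/C) = asin(23/42) = 33.2038°
wrap1 = wrap2 = π + 2β = 246.4076°
tangent length = C·cosβ = 35.1426
L = (r1+r2)·wrap + 2·C·cosβ = 23·4.3006 + 2·35.1426 = 169.1995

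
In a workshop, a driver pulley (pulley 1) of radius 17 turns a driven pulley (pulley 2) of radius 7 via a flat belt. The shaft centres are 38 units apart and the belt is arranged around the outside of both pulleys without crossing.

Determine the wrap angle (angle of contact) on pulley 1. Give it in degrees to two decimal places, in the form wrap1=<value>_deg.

open belt: β = asin((r2−r1)/C) = asin(-10/38) = -15.2575°
wrap1 = π − 2β = 210.5150°
wrap2 = π + 2β = 149.4850°

wrap1=210.52_deg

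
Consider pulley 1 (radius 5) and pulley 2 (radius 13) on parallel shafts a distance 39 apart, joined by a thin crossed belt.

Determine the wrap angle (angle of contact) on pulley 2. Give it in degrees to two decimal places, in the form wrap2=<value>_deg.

wrap2=234.97_deg

crossed belt: β = asin((r1+r2)/C) = asin(18/39) = 27.4864°
wrap1 = wrap2 = π + 2β = 234.9729°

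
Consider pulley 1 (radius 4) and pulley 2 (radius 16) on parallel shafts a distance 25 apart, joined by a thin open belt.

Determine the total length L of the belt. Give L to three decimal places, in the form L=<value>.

open belt: β = asin((r2−r1)/C) = asin(12/25) = 28.6854°
wrap1 = π − 2β = 122.6292°
wrap2 = π + 2β = 237.3708°
tangent length = C·cosβ = 21.9317
L = r1·wrap1 + r2·wrap2 + 2·C·cosβ = 4·2.1403 + 16·4.1429 + 2·21.9317 = 118.7110

L=118.711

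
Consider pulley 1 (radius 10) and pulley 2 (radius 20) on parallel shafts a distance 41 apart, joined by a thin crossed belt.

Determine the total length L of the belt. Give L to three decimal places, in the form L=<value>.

L=199.390

crossed belt: β = asin((r1+r2)/C) = asin(30/41) = 47.0297°
wrap1 = wrap2 = π + 2β = 274.0594°
tangent length = C·cosβ = 27.9464
L = (r1+r2)·wrap + 2·C·cosβ = 30·4.7832 + 2·27.9464 = 199.3899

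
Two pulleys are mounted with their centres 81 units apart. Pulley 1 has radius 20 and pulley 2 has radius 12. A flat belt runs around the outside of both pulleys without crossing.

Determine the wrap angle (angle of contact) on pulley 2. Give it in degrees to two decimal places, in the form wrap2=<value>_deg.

open belt: β = asin((r2−r1)/C) = asin(-8/81) = -5.6681°
wrap1 = π − 2β = 191.3362°
wrap2 = π + 2β = 168.6638°

wrap2=168.66_deg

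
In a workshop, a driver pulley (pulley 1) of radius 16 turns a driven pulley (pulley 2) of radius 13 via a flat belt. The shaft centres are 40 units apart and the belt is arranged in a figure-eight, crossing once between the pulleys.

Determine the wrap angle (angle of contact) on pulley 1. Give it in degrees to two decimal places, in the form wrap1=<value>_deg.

crossed belt: β = asin((r1+r2)/C) = asin(29/40) = 46.4688°
wrap1 = wrap2 = π + 2β = 272.9377°

wrap1=272.94_deg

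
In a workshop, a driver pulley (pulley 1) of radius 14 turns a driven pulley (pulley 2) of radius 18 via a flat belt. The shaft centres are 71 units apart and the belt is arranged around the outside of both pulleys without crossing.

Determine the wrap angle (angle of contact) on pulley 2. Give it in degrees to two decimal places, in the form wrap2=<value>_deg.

open belt: β = asin((r2−r1)/C) = asin(4/71) = 3.2296°
wrap1 = π − 2β = 173.5407°
wrap2 = π + 2β = 186.4593°

wrap2=186.46_deg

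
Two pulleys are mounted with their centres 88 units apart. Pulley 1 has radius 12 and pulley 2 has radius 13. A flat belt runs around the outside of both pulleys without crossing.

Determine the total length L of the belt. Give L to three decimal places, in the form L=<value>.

open belt: β = asin((r2−r1)/C) = asin(1/88) = 0.6511°
wrap1 = π − 2β = 178.6978°
wrap2 = π + 2β = 181.3022°
tangent length = C·cosβ = 87.9943
L = r1·wrap1 + r2·wrap2 + 2·C·cosβ = 12·3.1189 + 13·3.1643 + 2·87.9943 = 254.5512

L=254.551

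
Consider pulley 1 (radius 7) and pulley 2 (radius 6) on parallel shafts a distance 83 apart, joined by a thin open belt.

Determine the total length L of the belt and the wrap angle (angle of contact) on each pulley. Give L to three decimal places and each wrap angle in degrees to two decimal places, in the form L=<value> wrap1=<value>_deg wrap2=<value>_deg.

L=206.853 wrap1=181.38_deg wrap2=178.62_deg

open belt: β = asin((r2−r1)/C) = asin(-1/83) = -0.6903°
wrap1 = π − 2β = 181.3807°
wrap2 = π + 2β = 178.6193°
tangent length = C·cosβ = 82.9940
L = r1·wrap1 + r2·wrap2 + 2·C·cosβ = 7·3.1657 + 6·3.1175 + 2·82.9940 = 206.8528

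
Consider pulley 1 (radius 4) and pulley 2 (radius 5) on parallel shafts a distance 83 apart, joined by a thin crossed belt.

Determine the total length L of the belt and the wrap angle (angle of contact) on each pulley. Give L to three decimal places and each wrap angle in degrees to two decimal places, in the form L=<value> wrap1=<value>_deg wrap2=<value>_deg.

crossed belt: β = asin((r1+r2)/C) = asin(9/83) = 6.2250°
wrap1 = wrap2 = π + 2β = 192.4501°
tangent length = C·cosβ = 82.5106
L = (r1+r2)·wrap + 2·C·cosβ = 9·3.3589 + 2·82.5106 = 195.2512

L=195.251 wrap1=192.45_deg wrap2=192.45_deg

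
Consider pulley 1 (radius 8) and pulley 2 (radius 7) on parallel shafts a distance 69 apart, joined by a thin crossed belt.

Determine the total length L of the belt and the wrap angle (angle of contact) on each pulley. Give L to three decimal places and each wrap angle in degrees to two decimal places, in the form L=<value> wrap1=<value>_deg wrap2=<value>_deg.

L=188.398 wrap1=205.11_deg wrap2=205.11_deg

crossed belt: β = asin((r1+r2)/C) = asin(15/69) = 12.5559°
wrap1 = wrap2 = π + 2β = 205.1117°
tangent length = C·cosβ = 67.3498
L = (r1+r2)·wrap + 2·C·cosβ = 15·3.5799 + 2·67.3498 = 188.3978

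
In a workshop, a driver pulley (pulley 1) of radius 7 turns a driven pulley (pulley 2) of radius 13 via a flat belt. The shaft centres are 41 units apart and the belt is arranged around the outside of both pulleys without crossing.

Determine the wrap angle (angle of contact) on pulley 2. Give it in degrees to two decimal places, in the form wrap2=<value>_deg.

wrap2=196.83_deg

open belt: β = asin((r2−r1)/C) = asin(6/41) = 8.4150°
wrap1 = π − 2β = 163.1701°
wrap2 = π + 2β = 196.8299°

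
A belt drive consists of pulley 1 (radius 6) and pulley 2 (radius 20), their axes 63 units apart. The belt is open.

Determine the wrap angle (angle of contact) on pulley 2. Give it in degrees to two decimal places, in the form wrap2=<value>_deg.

open belt: β = asin((r2−r1)/C) = asin(14/63) = 12.8396°
wrap1 = π − 2β = 154.3208°
wrap2 = π + 2β = 205.6792°

wrap2=205.68_deg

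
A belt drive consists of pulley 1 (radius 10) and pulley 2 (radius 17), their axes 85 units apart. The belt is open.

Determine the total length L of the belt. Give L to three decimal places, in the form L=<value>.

L=255.400

open belt: β = asin((r2−r1)/C) = asin(7/85) = 4.7238°
wrap1 = π − 2β = 170.5523°
wrap2 = π + 2β = 189.4477°
tangent length = C·cosβ = 84.7113
L = r1·wrap1 + r2·wrap2 + 2·C·cosβ = 10·2.9767 + 17·3.3065 + 2·84.7113 = 255.3998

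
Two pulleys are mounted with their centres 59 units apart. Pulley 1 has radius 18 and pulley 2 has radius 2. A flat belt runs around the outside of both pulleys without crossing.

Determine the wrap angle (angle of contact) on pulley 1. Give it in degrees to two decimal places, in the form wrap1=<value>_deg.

wrap1=211.47_deg

open belt: β = asin((r2−r1)/C) = asin(-16/59) = -15.7349°
wrap1 = π − 2β = 211.4698°
wrap2 = π + 2β = 148.5302°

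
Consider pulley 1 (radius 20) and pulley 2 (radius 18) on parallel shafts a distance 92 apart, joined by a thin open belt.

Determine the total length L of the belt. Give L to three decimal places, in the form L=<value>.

L=303.424

open belt: β = asin((r2−r1)/C) = asin(-2/92) = -1.2457°
wrap1 = π − 2β = 182.4913°
wrap2 = π + 2β = 177.5087°
tangent length = C·cosβ = 91.9783
L = r1·wrap1 + r2·wrap2 + 2·C·cosβ = 20·3.1851 + 18·3.0981 + 2·91.9783 = 303.4240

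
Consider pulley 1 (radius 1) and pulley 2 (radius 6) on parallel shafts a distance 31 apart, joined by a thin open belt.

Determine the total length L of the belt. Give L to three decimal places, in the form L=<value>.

open belt: β = asin((r2−r1)/C) = asin(5/31) = 9.2818°
wrap1 = π − 2β = 161.4364°
wrap2 = π + 2β = 198.5636°
tangent length = C·cosβ = 30.5941
L = r1·wrap1 + r2·wrap2 + 2·C·cosβ = 1·2.8176 + 6·3.4656 + 2·30.5941 = 84.7994

L=84.799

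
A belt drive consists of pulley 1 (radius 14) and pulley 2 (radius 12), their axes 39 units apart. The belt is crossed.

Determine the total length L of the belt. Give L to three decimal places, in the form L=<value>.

L=177.765

crossed belt: β = asin((r1+r2)/C) = asin(26/39) = 41.8103°
wrap1 = wrap2 = π + 2β = 263.6206°
tangent length = C·cosβ = 29.0689
L = (r1+r2)·wrap + 2·C·cosβ = 26·4.6010 + 2·29.0689 = 177.7650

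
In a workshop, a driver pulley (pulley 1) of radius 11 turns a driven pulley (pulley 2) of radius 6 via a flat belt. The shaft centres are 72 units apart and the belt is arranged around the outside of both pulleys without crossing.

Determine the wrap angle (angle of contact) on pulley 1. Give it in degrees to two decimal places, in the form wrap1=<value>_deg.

open belt: β = asin((r2−r1)/C) = asin(-5/72) = -3.9821°
wrap1 = π − 2β = 187.9642°
wrap2 = π + 2β = 172.0358°

wrap1=187.96_deg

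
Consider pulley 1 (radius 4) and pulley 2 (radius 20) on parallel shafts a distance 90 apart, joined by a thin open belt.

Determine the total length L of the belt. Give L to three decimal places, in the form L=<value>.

open belt: β = asin((r2−r1)/C) = asin(16/90) = 10.2403°
wrap1 = π − 2β = 159.5193°
wrap2 = π + 2β = 200.4807°
tangent length = C·cosβ = 88.5664
L = r1·wrap1 + r2·wrap2 + 2·C·cosβ = 4·2.7841 + 20·3.4990 + 2·88.5664 = 258.2502

L=258.250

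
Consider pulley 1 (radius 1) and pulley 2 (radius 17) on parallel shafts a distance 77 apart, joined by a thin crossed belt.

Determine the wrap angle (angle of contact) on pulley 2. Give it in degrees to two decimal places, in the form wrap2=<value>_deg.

crossed belt: β = asin((r1+r2)/C) = asin(18/77) = 13.5189°
wrap1 = wrap2 = π + 2β = 207.0378°

wrap2=207.04_deg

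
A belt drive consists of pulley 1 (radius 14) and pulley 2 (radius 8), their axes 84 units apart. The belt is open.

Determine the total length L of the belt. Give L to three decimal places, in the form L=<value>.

open belt: β = asin((r2−r1)/C) = asin(-6/84) = -4.0960°
wrap1 = π − 2β = 188.1921°
wrap2 = π + 2β = 171.8079°
tangent length = C·cosβ = 83.7854
L = r1·wrap1 + r2·wrap2 + 2·C·cosβ = 14·3.2846 + 8·2.9986 + 2·83.7854 = 237.5438

L=237.544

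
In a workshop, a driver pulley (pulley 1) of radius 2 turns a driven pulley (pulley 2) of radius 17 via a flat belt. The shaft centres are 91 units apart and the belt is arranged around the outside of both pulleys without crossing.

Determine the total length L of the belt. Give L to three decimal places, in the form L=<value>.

L=244.168

open belt: β = asin((r2−r1)/C) = asin(15/91) = 9.4877°
wrap1 = π − 2β = 161.0247°
wrap2 = π + 2β = 198.9753°
tangent length = C·cosβ = 89.7552
L = r1·wrap1 + r2·wrap2 + 2·C·cosβ = 2·2.8104 + 17·3.4728 + 2·89.7552 = 244.1684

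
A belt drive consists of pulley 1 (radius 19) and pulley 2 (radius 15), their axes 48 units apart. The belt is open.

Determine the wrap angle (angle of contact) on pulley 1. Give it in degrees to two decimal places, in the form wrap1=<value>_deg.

wrap1=189.56_deg

open belt: β = asin((r2−r1)/C) = asin(-4/48) = -4.7802°
wrap1 = π − 2β = 189.5604°
wrap2 = π + 2β = 170.4396°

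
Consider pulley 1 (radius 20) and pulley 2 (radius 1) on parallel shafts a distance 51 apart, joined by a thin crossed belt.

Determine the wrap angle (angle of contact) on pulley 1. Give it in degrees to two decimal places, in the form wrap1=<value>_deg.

wrap1=228.63_deg

crossed belt: β = asin((r1+r2)/C) = asin(21/51) = 24.3157°
wrap1 = wrap2 = π + 2β = 228.6315°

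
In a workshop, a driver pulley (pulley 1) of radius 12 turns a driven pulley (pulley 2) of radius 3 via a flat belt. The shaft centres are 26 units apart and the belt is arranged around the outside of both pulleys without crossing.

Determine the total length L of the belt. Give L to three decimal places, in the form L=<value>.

open belt: β = asin((r2−r1)/C) = asin(-9/26) = -20.2522°
wrap1 = π − 2β = 220.5045°
wrap2 = π + 2β = 139.4955°
tangent length = C·cosβ = 24.3926
L = r1·wrap1 + r2·wrap2 + 2·C·cosβ = 12·3.8485 + 3·2.4347 + 2·24.3926 = 102.2716

L=102.272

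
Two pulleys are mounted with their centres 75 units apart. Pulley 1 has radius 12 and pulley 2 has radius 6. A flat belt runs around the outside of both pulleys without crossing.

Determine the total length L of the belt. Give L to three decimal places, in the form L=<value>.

open belt: β = asin((r2−r1)/C) = asin(-6/75) = -4.5886°
wrap1 = π − 2β = 189.1771°
wrap2 = π + 2β = 170.8229°
tangent length = C·cosβ = 74.7596
L = r1·wrap1 + r2·wrap2 + 2·C·cosβ = 12·3.3018 + 6·2.9814 + 2·74.7596 = 207.0289

L=207.029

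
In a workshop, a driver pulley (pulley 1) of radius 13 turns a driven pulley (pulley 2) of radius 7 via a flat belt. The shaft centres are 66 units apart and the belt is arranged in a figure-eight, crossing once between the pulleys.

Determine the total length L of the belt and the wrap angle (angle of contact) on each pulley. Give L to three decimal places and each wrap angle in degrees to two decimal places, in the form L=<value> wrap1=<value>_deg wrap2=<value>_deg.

crossed belt: β = asin((r1+r2)/C) = asin(20/66) = 17.6397°
wrap1 = wrap2 = π + 2β = 215.2794°
tangent length = C·cosβ = 62.8967
L = (r1+r2)·wrap + 2·C·cosβ = 20·3.7573 + 2·62.8967 = 200.9402

L=200.940 wrap1=215.28_deg wrap2=215.28_deg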